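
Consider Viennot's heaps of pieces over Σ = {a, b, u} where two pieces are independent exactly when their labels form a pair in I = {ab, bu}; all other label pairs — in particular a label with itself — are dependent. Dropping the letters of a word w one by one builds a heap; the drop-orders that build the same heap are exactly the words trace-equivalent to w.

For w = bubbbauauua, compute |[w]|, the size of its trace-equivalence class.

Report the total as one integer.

330

#0=b has no predecessor
#1=u has no predecessor
#2=b depends on [0:b]
#3=b depends on [2:b]
#4=b depends on [3:b]
#5=a depends on [1:u]
#6=u depends on [5:a]
#7=a depends on [6:u]
#8=u depends on [7:a]
#9=u depends on [8:u]
#10=a depends on [9:u]
sources: [0:b, 1:u]
N(rest) = Σ N(rest − s) over sources s of rest; N(one piece) = 1:
  size 1 → [4]=1  [10]=1
  size 2 → [3,4]=1  [4,10]=2  [9,10]=1
  size 3 → [2,3,4]=1  [3,4,10]=3  [4,9,10]=3  [8,9,10]=1
  size 4 → [0,2,3,4]=1  [2,3,4,10]=4  [3,4,9,10]=6  [4,8,9,10]=4  [7,8,9,10]=1
  size 5 → [0,2,3,4,10]=5  [2,3,4,9,10]=10  [3,4,8,9,10]=10  [4,7,8,9,10]=5  [6,7,8,9,10]=1
  size 6 → [0,2,3,4,9,10]=15  [2,3,4,8,9,10]=20  [3,4,7,8,9,10]=15  [4,6,7,8,9,10]=6  [5,6,7,8,9,10]=1
  size 7 → [0,2,3,4,8,9,10]=35  [1,5,6,7,8,9,10]=1  [2,3,4,7,8,9,10]=35  [3,4,6,7,8,9,10]=21  [4,5,6,7,8,9,10]=7
  size 8 → [0,2,3,4,7,8,9,10]=70  [1,4,5,6,7,8,9,10]=8  [2,3,4,6,7,8,9,10]=56  [3,4,5,6,7,8,9,10]=28
  size 9 → [0,2,3,4,6,7,8,9,10]=126  [1,3,4,5,6,7,8,9,10]=36  [2,3,4,5,6,7,8,9,10]=84
  first=0(b) contributes 120
  first=1(u) contributes 210
|[w]| = 330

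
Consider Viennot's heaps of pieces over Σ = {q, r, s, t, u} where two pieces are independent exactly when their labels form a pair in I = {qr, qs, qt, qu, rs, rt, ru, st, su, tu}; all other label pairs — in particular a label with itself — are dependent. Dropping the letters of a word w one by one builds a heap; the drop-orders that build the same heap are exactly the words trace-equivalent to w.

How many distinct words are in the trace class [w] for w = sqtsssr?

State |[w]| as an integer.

210

0(s) covers ∅
1(q) covers ∅
2(t) covers ∅
3(s) covers 0:s
4(s) covers 3:s
5(s) covers 4:s
6(r) covers ∅
floor of heap: 0:s, 1:q, 2:t, 6:r
completions by unplaced set U, small U first (add the entries for U minus each lowest piece of U):
  |U|=1: {1}:1  {2}:1  {5}:1  {6}:1
  |U|=2: {1,2}:2  {1,5}:2  {1,6}:2  {2,5}:2  {2,6}:2  {4,5}:1  {5,6}:2
  |U|=3: {1,2,5}:6  {1,2,6}:6  {1,4,5}:3  {1,5,6}:6  {2,4,5}:3  {2,5,6}:6  {3,4,5}:1  {4,5,6}:3
  |U|=4: {0,3,4,5}:1  {1,2,4,5}:12  {1,2,5,6}:24  {1,3,4,5}:4  {1,4,5,6}:12  {2,3,4,5}:4  {2,4,5,6}:12  {3,4,5,6}:4
  |U|=5: {0,1,3,4,5}:5  {0,2,3,4,5}:5  {0,3,4,5,6}:5  {1,2,3,4,5}:20  {1,2,4,5,6}:60  {1,3,4,5,6}:20  {2,3,4,5,6}:20
  start at 0(s): 120
  start at 1(q): 30
  start at 2(t): 30
  start at 6(r): 30
sum over floor = 210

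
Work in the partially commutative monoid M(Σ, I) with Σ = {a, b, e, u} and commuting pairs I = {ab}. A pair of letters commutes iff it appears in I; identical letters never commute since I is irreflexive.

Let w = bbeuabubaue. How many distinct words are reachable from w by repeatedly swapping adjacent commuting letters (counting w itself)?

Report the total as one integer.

#0=b has no predecessor
#1=b depends on [0:b]
#2=e depends on [1:b]
#3=u depends on [2:e]
#4=a depends on [3:u]
#5=b depends on [3:u]
#6=u depends on [4:a, 5:b]
#7=b depends on [6:u]
#8=a depends on [6:u]
#9=u depends on [7:b, 8:a]
#10=e depends on [9:u]
sources: [0:b]
N(rest) = Σ N(rest − s) over sources s of rest; N(one piece) = 1:
  size 1 → [10]=1
  size 2 → [9,10]=1
  size 3 → [7,9,10]=1  [8,9,10]=1
  size 4 → [7,8,9,10]=2
  size 5 → [6,7,8,9,10]=2
  size 6 → [4,6,7,8,9,10]=2  [5,6,7,8,9,10]=2
  size 7 → [4,5,6,7,8,9,10]=4
  size 8 → [3,4,5,6,7,8,9,10]=4
  size 9 → [2,3,4,5,6,7,8,9,10]=4
  first=0(b) contributes 4

4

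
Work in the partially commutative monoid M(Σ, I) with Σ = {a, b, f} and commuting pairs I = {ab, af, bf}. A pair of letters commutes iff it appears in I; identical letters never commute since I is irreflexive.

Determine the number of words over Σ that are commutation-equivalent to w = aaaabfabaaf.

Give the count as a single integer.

1980

piece 0:a — minimal
piece 1:a rests on {0:a}
piece 2:a rests on {1:a}
piece 3:a rests on {2:a}
piece 4:b — minimal
piece 5:f — minimal
piece 6:a rests on {3:a}
piece 7:b rests on {4:b}
piece 8:a rests on {6:a}
piece 9:a rests on {8:a}
piece 10:f rests on {5:f}
minimal pieces: {0:a, 4:b, 5:f}
ways to finish when only these pieces remain (= sum over removing one remaining piece with nothing left below it):
  1 left: {7}→1  {9}→1  {10}→1
  2 left: {4,7}→1  {5,10}→1  {7,9}→2  {7,10}→2  {8,9}→1  {9,10}→2
  3 left: {4,7,9}→3  {4,7,10}→3  {5,7,10}→3  {5,9,10}→3  {6,8,9}→1  {7,8,9}→3  {7,9,10}→6  {8,9,10}→3
  4 left: {3,6,8,9}→1  {4,5,7,10}→6  {4,7,8,9}→6  {4,7,9,10}→12  {5,7,9,10}→12  {5,8,9,10}→6  {6,7,8,9}→4  {6,8,9,10}→4  {7,8,9,10}→12
  5 left: {2,3,6,8,9}→1  {3,6,7,8,9}→5  {3,6,8,9,10}→5  {4,5,7,9,10}→30  {4,6,7,8,9}→10  {4,7,8,9,10}→30  {5,6,8,9,10}→10  {5,7,8,9,10}→30  {6,7,8,9,10}→20
  6 left: {1,2,3,6,8,9}→1  {2,3,6,7,8,9}→6  {2,3,6,8,9,10}→6  {3,4,6,7,8,9}→15  {3,5,6,8,9,10}→15  {3,6,7,8,9,10}→30  {4,5,7,8,9,10}→90  {4,6,7,8,9,10}→60  {5,6,7,8,9,10}→60
  7 left: {0,1,2,3,6,8,9}→1  {1,2,3,6,7,8,9}→7  {1,2,3,6,8,9,10}→7  {2,3,4,6,7,8,9}→21  {2,3,5,6,8,9,10}→21  {2,3,6,7,8,9,10}→42  {3,4,6,7,8,9,10}→105  {3,5,6,7,8,9,10}→105  {4,5,6,7,8,9,10}→210
  8 left: {0,1,2,3,6,7,8,9}→8  {0,1,2,3,6,8,9,10}→8  {1,2,3,4,6,7,8,9}→28  {1,2,3,5,6,8,9,10}→28  {1,2,3,6,7,8,9,10}→56  {2,3,4,6,7,8,9,10}→168  {2,3,5,6,7,8,9,10}→168  {3,4,5,6,7,8,9,10}→420
  9 left: {0,1,2,3,4,6,7,8,9}→36  {0,1,2,3,5,6,8,9,10}→36  {0,1,2,3,6,7,8,9,10}→72  {1,2,3,4,6,7,8,9,10}→252  {1,2,3,5,6,7,8,9,10}→252  {2,3,4,5,6,7,8,9,10}→756
  placing 0:a first → 1260 extensions
  placing 4:b first → 360 extensions
  placing 5:f first → 360 extensions
total linear extensions = 1980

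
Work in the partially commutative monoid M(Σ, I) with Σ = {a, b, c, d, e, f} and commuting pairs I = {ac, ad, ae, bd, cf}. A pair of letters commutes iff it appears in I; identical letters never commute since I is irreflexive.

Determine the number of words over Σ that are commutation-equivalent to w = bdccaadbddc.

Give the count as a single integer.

drop 0:b onto floor
drop 1:d onto floor
drop 2:c onto {0:b, 1:d}
drop 3:c onto {2:c}
drop 4:a onto {0:b}
drop 5:a onto {4:a}
drop 6:d onto {3:c}
drop 7:b onto {3:c, 5:a}
drop 8:d onto {6:d}
drop 9:d onto {8:d}
drop 10:c onto {7:b, 9:d}
ground layer = {0:b, 1:d}
drop-orders for the pieces not yet dropped (sum over which currently-grounded one goes next):
  1 to go: {10} 1
  2 to go: {7,10} 1  {9,10} 1
  3 to go: {5,7,10} 1  {7,9,10} 2  {8,9,10} 1
  4 to go: {4,5,7,10} 1  {5,7,9,10} 3  {6,8,9,10} 1  {7,8,9,10} 3
  5 to go: {4,5,7,9,10} 4  {5,7,8,9,10} 6  {6,7,8,9,10} 4
  6 to go: {3,6,7,8,9,10} 4  {4,5,7,8,9,10} 10  {5,6,7,8,9,10} 10
  7 to go: {2,3,6,7,8,9,10} 4  {3,5,6,7,8,9,10} 14  {4,5,6,7,8,9,10} 20
  8 to go: {1,2,3,6,7,8,9,10} 4  {2,3,5,6,7,8,9,10} 18  {3,4,5,6,7,8,9,10} 34
  9 to go: {1,2,3,5,6,7,8,9,10} 22  {2,3,4,5,6,7,8,9,10} 52
  if 0:b drops first: 74 orders
  if 1:d drops first: 52 orders
heap linearizations: 126

126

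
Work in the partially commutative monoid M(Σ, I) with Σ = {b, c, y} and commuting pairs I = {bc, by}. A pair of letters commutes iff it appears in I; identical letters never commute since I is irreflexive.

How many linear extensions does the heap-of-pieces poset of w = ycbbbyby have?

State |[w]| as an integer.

drop 0:y onto floor
drop 1:c onto {0:y}
drop 2:b onto floor
drop 3:b onto {2:b}
drop 4:b onto {3:b}
drop 5:y onto {1:c}
drop 6:b onto {4:b}
drop 7:y onto {5:y}
ground layer = {0:y, 2:b}
drop-orders for the pieces not yet dropped (sum over which currently-grounded one goes next):
  1 to go: {6} 1  {7} 1
  2 to go: {4,6} 1  {5,7} 1  {6,7} 2
  3 to go: {1,5,7} 1  {3,4,6} 1  {4,6,7} 3  {5,6,7} 3
  4 to go: {0,1,5,7} 1  {1,5,6,7} 4  {2,3,4,6} 1  {3,4,6,7} 4  {4,5,6,7} 6
  5 to go: {0,1,5,6,7} 5  {1,4,5,6,7} 10  {2,3,4,6,7} 5  {3,4,5,6,7} 10
  6 to go: {0,1,4,5,6,7} 15  {1,3,4,5,6,7} 20  {2,3,4,5,6,7} 15
  if 0:y drops first: 35 orders
  if 2:b drops first: 35 orders
heap linearizations: 70

70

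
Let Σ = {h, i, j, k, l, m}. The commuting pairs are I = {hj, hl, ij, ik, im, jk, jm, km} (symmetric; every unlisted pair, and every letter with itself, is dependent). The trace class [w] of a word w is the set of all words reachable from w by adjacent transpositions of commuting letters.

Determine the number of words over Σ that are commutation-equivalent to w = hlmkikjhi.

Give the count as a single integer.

0(h) covers ∅
1(l) covers ∅
2(m) covers 0:h, 1:l
3(k) covers 0:h, 1:l
4(i) covers 0:h, 1:l
5(k) covers 3:k
6(j) covers 1:l
7(h) covers 2:m, 4:i, 5:k
8(i) covers 7:h
floor of heap: 0:h, 1:l
completions by unplaced set U, small U first (add the entries for U minus each lowest piece of U):
  |U|=1: {6}:1  {8}:1
  |U|=2: {6,8}:2  {7,8}:1
  |U|=3: {2,7,8}:1  {4,7,8}:1  {5,7,8}:1  {6,7,8}:3
  |U|=4: {2,4,7,8}:2  {2,5,7,8}:2  {2,6,7,8}:4  {3,5,7,8}:1  {4,5,7,8}:2  {4,6,7,8}:4  {5,6,7,8}:4
  |U|=5: {2,3,5,7,8}:3  {2,4,5,7,8}:6  {2,4,6,7,8}:10  {2,5,6,7,8}:10  {3,4,5,7,8}:3  {3,5,6,7,8}:5  {4,5,6,7,8}:10
  |U|=6: {2,3,4,5,7,8}:12  {2,3,5,6,7,8}:18  {2,4,5,6,7,8}:36  {3,4,5,6,7,8}:18
  |U|=7: {0,2,3,4,5,7,8}:12  {2,3,4,5,6,7,8}:84
  start at 0(h): 84
  start at 1(l): 96
sum over floor = 180

180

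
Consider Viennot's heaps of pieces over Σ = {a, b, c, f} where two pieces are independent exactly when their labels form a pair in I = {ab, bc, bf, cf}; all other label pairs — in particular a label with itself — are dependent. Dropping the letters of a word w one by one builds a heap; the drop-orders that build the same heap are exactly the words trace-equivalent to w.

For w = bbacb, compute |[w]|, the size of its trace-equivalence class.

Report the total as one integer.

0(b) covers ∅
1(b) covers 0:b
2(a) covers ∅
3(c) covers 2:a
4(b) covers 1:b
floor of heap: 0:b, 2:a
completions by unplaced set U, small U first (add the entries for U minus each lowest piece of U):
  |U|=1: {3}:1  {4}:1
  |U|=2: {1,4}:1  {2,3}:1  {3,4}:2
  |U|=3: {0,1,4}:1  {1,3,4}:3  {2,3,4}:3
  start at 0(b): 6
  start at 2(a): 4
sum over floor = 10

10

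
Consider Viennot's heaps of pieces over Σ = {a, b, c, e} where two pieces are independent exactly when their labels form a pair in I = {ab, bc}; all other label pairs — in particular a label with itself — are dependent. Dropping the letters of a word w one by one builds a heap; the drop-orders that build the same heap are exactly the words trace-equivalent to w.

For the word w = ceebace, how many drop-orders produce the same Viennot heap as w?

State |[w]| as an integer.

#0=c has no predecessor
#1=e depends on [0:c]
#2=e depends on [1:e]
#3=b depends on [2:e]
#4=a depends on [2:e]
#5=c depends on [4:a]
#6=e depends on [3:b, 5:c]
sources: [0:c]
N(rest) = Σ N(rest − s) over sources s of rest; N(one piece) = 1:
  size 1 → [6]=1
  size 2 → [3,6]=1  [5,6]=1
  size 3 → [3,5,6]=2  [4,5,6]=1
  size 4 → [3,4,5,6]=3
  size 5 → [2,3,4,5,6]=3
  first=0(c) contributes 3

3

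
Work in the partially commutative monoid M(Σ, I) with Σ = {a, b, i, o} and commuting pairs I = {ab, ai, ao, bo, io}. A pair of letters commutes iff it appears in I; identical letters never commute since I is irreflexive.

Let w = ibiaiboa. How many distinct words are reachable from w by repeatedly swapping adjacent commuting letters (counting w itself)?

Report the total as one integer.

168

drop 0:i onto floor
drop 1:b onto {0:i}
drop 2:i onto {1:b}
drop 3:a onto floor
drop 4:i onto {2:i}
drop 5:b onto {4:i}
drop 6:o onto floor
drop 7:a onto {3:a}
ground layer = {0:i, 3:a, 6:o}
drop-orders for the pieces not yet dropped (sum over which currently-grounded one goes next):
  1 to go: {5} 1  {6} 1  {7} 1
  2 to go: {3,7} 1  {4,5} 1  {5,6} 2  {5,7} 2  {6,7} 2
  3 to go: {2,4,5} 1  {3,5,7} 3  {3,6,7} 3  {4,5,6} 3  {4,5,7} 3  {5,6,7} 6
  4 to go: {1,2,4,5} 1  {2,4,5,6} 4  {2,4,5,7} 4  {3,4,5,7} 6  {3,5,6,7} 12  {4,5,6,7} 12
  5 to go: {0,1,2,4,5} 1  {1,2,4,5,6} 5  {1,2,4,5,7} 5  {2,3,4,5,7} 10  {2,4,5,6,7} 20  {3,4,5,6,7} 30
  6 to go: {0,1,2,4,5,6} 6  {0,1,2,4,5,7} 6  {1,2,3,4,5,7} 15  {1,2,4,5,6,7} 30  {2,3,4,5,6,7} 60
  if 0:i drops first: 105 orders
  if 3:a drops first: 42 orders
  if 6:o drops first: 21 orders
heap linearizations: 168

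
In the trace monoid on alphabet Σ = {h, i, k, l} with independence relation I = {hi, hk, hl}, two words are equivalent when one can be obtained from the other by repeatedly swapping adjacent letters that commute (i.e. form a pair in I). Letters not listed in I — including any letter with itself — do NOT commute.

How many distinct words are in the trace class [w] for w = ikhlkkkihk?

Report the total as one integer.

45

0(i) covers ∅
1(k) covers 0:i
2(h) covers ∅
3(l) covers 1:k
4(k) covers 3:l
5(k) covers 4:k
6(k) covers 5:k
7(i) covers 6:k
8(h) covers 2:h
9(k) covers 7:i
floor of heap: 0:i, 2:h
completions by unplaced set U, small U first (add the entries for U minus each lowest piece of U):
  |U|=1: {8}:1  {9}:1
  |U|=2: {2,8}:1  {7,9}:1  {8,9}:2
  |U|=3: {2,8,9}:3  {6,7,9}:1  {7,8,9}:3
  |U|=4: {2,7,8,9}:6  {5,6,7,9}:1  {6,7,8,9}:4
  |U|=5: {2,6,7,8,9}:10  {4,5,6,7,9}:1  {5,6,7,8,9}:5
  |U|=6: {2,5,6,7,8,9}:15  {3,4,5,6,7,9}:1  {4,5,6,7,8,9}:6
  |U|=7: {1,3,4,5,6,7,9}:1  {2,4,5,6,7,8,9}:21  {3,4,5,6,7,8,9}:7
  |U|=8: {0,1,3,4,5,6,7,9}:1  {1,3,4,5,6,7,8,9}:8  {2,3,4,5,6,7,8,9}:28
  start at 0(i): 36
  start at 2(h): 9
sum over floor = 45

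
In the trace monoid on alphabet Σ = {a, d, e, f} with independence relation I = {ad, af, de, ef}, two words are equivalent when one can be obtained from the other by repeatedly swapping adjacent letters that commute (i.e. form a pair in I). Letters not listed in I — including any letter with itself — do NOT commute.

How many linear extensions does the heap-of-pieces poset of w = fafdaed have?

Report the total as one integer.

35

drop 0:f onto floor
drop 1:a onto floor
drop 2:f onto {0:f}
drop 3:d onto {2:f}
drop 4:a onto {1:a}
drop 5:e onto {4:a}
drop 6:d onto {3:d}
ground layer = {0:f, 1:a}
drop-orders for the pieces not yet dropped (sum over which currently-grounded one goes next):
  1 to go: {5} 1  {6} 1
  2 to go: {3,6} 1  {4,5} 1  {5,6} 2
  3 to go: {1,4,5} 1  {2,3,6} 1  {3,5,6} 3  {4,5,6} 3
  4 to go: {0,2,3,6} 1  {1,4,5,6} 4  {2,3,5,6} 4  {3,4,5,6} 6
  5 to go: {0,2,3,5,6} 5  {1,3,4,5,6} 10  {2,3,4,5,6} 10
  if 0:f drops first: 20 orders
  if 1:a drops first: 15 orders
heap linearizations: 35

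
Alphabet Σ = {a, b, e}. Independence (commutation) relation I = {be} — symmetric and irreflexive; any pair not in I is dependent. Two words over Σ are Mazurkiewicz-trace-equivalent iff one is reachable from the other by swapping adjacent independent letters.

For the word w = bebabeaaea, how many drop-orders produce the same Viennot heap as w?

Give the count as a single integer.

piece 0:b — minimal
piece 1:e — minimal
piece 2:b rests on {0:b}
piece 3:a rests on {1:e, 2:b}
piece 4:b rests on {3:a}
piece 5:e rests on {3:a}
piece 6:a rests on {4:b, 5:e}
piece 7:a rests on {6:a}
piece 8:e rests on {7:a}
piece 9:a rests on {8:e}
minimal pieces: {0:b, 1:e}
ways to finish when only these pieces remain (= sum over removing one remaining piece with nothing left below it):
  1 left: {9}→1
  2 left: {8,9}→1
  3 left: {7,8,9}→1
  4 left: {6,7,8,9}→1
  5 left: {4,6,7,8,9}→1  {5,6,7,8,9}→1
  6 left: {4,5,6,7,8,9}→2
  7 left: {3,4,5,6,7,8,9}→2
  8 left: {1,3,4,5,6,7,8,9}→2  {2,3,4,5,6,7,8,9}→2
  placing 0:b first → 4 extensions
  placing 1:e first → 2 extensions
total linear extensions = 6

6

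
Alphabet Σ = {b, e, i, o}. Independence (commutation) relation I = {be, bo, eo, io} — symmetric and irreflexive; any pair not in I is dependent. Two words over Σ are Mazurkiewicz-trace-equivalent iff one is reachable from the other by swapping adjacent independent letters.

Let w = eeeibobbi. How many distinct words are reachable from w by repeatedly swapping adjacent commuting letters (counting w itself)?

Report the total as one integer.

9

piece 0:e — minimal
piece 1:e rests on {0:e}
piece 2:e rests on {1:e}
piece 3:i rests on {2:e}
piece 4:b rests on {3:i}
piece 5:o — minimal
piece 6:b rests on {4:b}
piece 7:b rests on {6:b}
piece 8:i rests on {7:b}
minimal pieces: {0:e, 5:o}
ways to finish when only these pieces remain (= sum over removing one remaining piece with nothing left below it):
  1 left: {5}→1  {8}→1
  2 left: {5,8}→2  {7,8}→1
  3 left: {5,7,8}→3  {6,7,8}→1
  4 left: {4,6,7,8}→1  {5,6,7,8}→4
  5 left: {3,4,6,7,8}→1  {4,5,6,7,8}→5
  6 left: {2,3,4,6,7,8}→1  {3,4,5,6,7,8}→6
  7 left: {1,2,3,4,6,7,8}→1  {2,3,4,5,6,7,8}→7
  placing 0:e first → 8 extensions
  placing 5:o first → 1 extensions
total linear extensions = 9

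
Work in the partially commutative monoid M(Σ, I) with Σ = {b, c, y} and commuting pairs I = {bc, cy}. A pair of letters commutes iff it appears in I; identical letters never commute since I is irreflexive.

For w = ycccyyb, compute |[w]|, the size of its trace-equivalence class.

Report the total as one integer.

0(y) covers ∅
1(c) covers ∅
2(c) covers 1:c
3(c) covers 2:c
4(y) covers 0:y
5(y) covers 4:y
6(b) covers 5:y
floor of heap: 0:y, 1:c
completions by unplaced set U, small U first (add the entries for U minus each lowest piece of U):
  |U|=1: {3}:1  {6}:1
  |U|=2: {2,3}:1  {3,6}:2  {5,6}:1
  |U|=3: {1,2,3}:1  {2,3,6}:3  {3,5,6}:3  {4,5,6}:1
  |U|=4: {0,4,5,6}:1  {1,2,3,6}:4  {2,3,5,6}:6  {3,4,5,6}:4
  |U|=5: {0,3,4,5,6}:5  {1,2,3,5,6}:10  {2,3,4,5,6}:10
  start at 0(y): 20
  start at 1(c): 15
sum over floor = 35

35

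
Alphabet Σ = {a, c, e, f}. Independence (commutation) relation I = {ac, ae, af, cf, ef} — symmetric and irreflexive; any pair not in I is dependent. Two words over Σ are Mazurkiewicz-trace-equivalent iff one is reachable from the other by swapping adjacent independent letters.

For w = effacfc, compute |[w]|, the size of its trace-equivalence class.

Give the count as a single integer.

0(e) covers ∅
1(f) covers ∅
2(f) covers 1:f
3(a) covers ∅
4(c) covers 0:e
5(f) covers 2:f
6(c) covers 4:c
floor of heap: 0:e, 1:f, 3:a
completions by unplaced set U, small U first (add the entries for U minus each lowest piece of U):
  |U|=1: {3}:1  {5}:1  {6}:1
  |U|=2: {2,5}:1  {3,5}:2  {3,6}:2  {4,6}:1  {5,6}:2
  |U|=3: {0,4,6}:1  {1,2,5}:1  {2,3,5}:3  {2,5,6}:3  {3,4,6}:3  {3,5,6}:6  {4,5,6}:3
  |U|=4: {0,3,4,6}:4  {0,4,5,6}:4  {1,2,3,5}:4  {1,2,5,6}:4  {2,3,5,6}:12  {2,4,5,6}:6  {3,4,5,6}:12
  |U|=5: {0,2,4,5,6}:10  {0,3,4,5,6}:20  {1,2,3,5,6}:20  {1,2,4,5,6}:10  {2,3,4,5,6}:30
  start at 0(e): 60
  start at 1(f): 60
  start at 3(a): 20
sum over floor = 140

140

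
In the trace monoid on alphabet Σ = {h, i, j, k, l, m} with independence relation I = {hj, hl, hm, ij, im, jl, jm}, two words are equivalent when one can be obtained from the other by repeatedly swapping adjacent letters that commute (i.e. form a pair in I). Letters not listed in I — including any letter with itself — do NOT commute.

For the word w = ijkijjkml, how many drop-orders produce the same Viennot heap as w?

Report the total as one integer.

piece 0:i — minimal
piece 1:j — minimal
piece 2:k rests on {0:i, 1:j}
piece 3:i rests on {2:k}
piece 4:j rests on {2:k}
piece 5:j rests on {4:j}
piece 6:k rests on {3:i, 5:j}
piece 7:m rests on {6:k}
piece 8:l rests on {7:m}
minimal pieces: {0:i, 1:j}
ways to finish when only these pieces remain (= sum over removing one remaining piece with nothing left below it):
  1 left: {8}→1
  2 left: {7,8}→1
  3 left: {6,7,8}→1
  4 left: {3,6,7,8}→1  {5,6,7,8}→1
  5 left: {3,5,6,7,8}→2  {4,5,6,7,8}→1
  6 left: {3,4,5,6,7,8}→3
  7 left: {2,3,4,5,6,7,8}→3
  placing 0:i first → 3 extensions
  placing 1:j first → 3 extensions
total linear extensions = 6

6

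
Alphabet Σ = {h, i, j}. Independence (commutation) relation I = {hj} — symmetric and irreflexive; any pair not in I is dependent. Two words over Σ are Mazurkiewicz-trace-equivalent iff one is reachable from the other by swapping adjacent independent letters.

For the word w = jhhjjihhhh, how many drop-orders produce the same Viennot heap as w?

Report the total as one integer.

piece 0:j — minimal
piece 1:h — minimal
piece 2:h rests on {1:h}
piece 3:j rests on {0:j}
piece 4:j rests on {3:j}
piece 5:i rests on {2:h, 4:j}
piece 6:h rests on {5:i}
piece 7:h rests on {6:h}
piece 8:h rests on {7:h}
piece 9:h rests on {8:h}
minimal pieces: {0:j, 1:h}
ways to finish when only these pieces remain (= sum over removing one remaining piece with nothing left below it):
  1 left: {9}→1
  2 left: {8,9}→1
  3 left: {7,8,9}→1
  4 left: {6,7,8,9}→1
  5 left: {5,6,7,8,9}→1
  6 left: {2,5,6,7,8,9}→1  {4,5,6,7,8,9}→1
  7 left: {1,2,5,6,7,8,9}→1  {2,4,5,6,7,8,9}→2  {3,4,5,6,7,8,9}→1
  8 left: {0,3,4,5,6,7,8,9}→1  {1,2,4,5,6,7,8,9}→3  {2,3,4,5,6,7,8,9}→3
  placing 0:j first → 6 extensions
  placing 1:h first → 4 extensions
total linear extensions = 10

10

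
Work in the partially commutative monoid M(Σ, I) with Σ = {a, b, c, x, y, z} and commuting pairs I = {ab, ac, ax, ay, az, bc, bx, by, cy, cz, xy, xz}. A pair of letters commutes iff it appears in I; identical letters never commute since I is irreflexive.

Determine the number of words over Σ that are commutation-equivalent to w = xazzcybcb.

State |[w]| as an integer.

piece 0:x — minimal
piece 1:a — minimal
piece 2:z — minimal
piece 3:z rests on {2:z}
piece 4:c rests on {0:x}
piece 5:y rests on {3:z}
piece 6:b rests on {3:z}
piece 7:c rests on {4:c}
piece 8:b rests on {6:b}
minimal pieces: {0:x, 1:a, 2:z}
ways to finish when only these pieces remain (= sum over removing one remaining piece with nothing left below it):
  1 left: {1}→1  {5}→1  {7}→1  {8}→1
  2 left: {1,5}→2  {1,7}→2  {1,8}→2  {4,7}→1  {5,7}→2  {5,8}→2  {6,8}→1  {7,8}→2
  3 left: {0,4,7}→1  {1,4,7}→3  {1,5,7}→6  {1,5,8}→6  {1,6,8}→3  {1,7,8}→6  {4,5,7}→3  {4,7,8}→3  {5,6,8}→3  {5,7,8}→6  {6,7,8}→3
  4 left: {0,1,4,7}→4  {0,4,5,7}→4  {0,4,7,8}→4  {1,4,5,7}→12  {1,4,7,8}→12  {1,5,6,8}→12  {1,5,7,8}→24  {1,6,7,8}→12  {3,5,6,8}→3  {4,5,7,8}→12  {4,6,7,8}→6  {5,6,7,8}→12
  5 left: {0,1,4,5,7}→20  {0,1,4,7,8}→20  {0,4,5,7,8}→20  {0,4,6,7,8}→10  {1,3,5,6,8}→15  {1,4,5,7,8}→60  {1,4,6,7,8}→30  {1,5,6,7,8}→60  {2,3,5,6,8}→3  {3,5,6,7,8}→15  {4,5,6,7,8}→30
  6 left: {0,1,4,5,7,8}→120  {0,1,4,6,7,8}→60  {0,4,5,6,7,8}→60  {1,2,3,5,6,8}→18  {1,3,5,6,7,8}→90  {1,4,5,6,7,8}→180  {2,3,5,6,7,8}→18  {3,4,5,6,7,8}→45
  7 left: {0,1,4,5,6,7,8}→420  {0,3,4,5,6,7,8}→105  {1,2,3,5,6,7,8}→126  {1,3,4,5,6,7,8}→315  {2,3,4,5,6,7,8}→63
  placing 0:x first → 504 extensions
  placing 1:a first → 168 extensions
  placing 2:z first → 840 extensions
total linear extensions = 1512

1512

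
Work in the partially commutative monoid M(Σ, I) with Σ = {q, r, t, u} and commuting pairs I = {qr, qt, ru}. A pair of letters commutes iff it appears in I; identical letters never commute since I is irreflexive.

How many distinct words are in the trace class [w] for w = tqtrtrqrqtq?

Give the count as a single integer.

0(t) covers ∅
1(q) covers ∅
2(t) covers 0:t
3(r) covers 2:t
4(t) covers 3:r
5(r) covers 4:t
6(q) covers 1:q
7(r) covers 5:r
8(q) covers 6:q
9(t) covers 7:r
10(q) covers 8:q
floor of heap: 0:t, 1:q
completions by unplaced set U, small U first (add the entries for U minus each lowest piece of U):
  |U|=1: {9}:1  {10}:1
  |U|=2: {7,9}:1  {8,10}:1  {9,10}:2
  |U|=3: {5,7,9}:1  {6,8,10}:1  {7,9,10}:3  {8,9,10}:3
  |U|=4: {1,6,8,10}:1  {4,5,7,9}:1  {5,7,9,10}:4  {6,8,9,10}:4  {7,8,9,10}:6
  |U|=5: {1,6,8,9,10}:5  {3,4,5,7,9}:1  {4,5,7,9,10}:5  {5,7,8,9,10}:10  {6,7,8,9,10}:10
  |U|=6: {1,6,7,8,9,10}:15  {2,3,4,5,7,9}:1  {3,4,5,7,9,10}:6  {4,5,7,8,9,10}:15  {5,6,7,8,9,10}:20
  |U|=7: {0,2,3,4,5,7,9}:1  {1,5,6,7,8,9,10}:35  {2,3,4,5,7,9,10}:7  {3,4,5,7,8,9,10}:21  {4,5,6,7,8,9,10}:35
  |U|=8: {0,2,3,4,5,7,9,10}:8  {1,4,5,6,7,8,9,10}:70  {2,3,4,5,7,8,9,10}:28  {3,4,5,6,7,8,9,10}:56
  |U|=9: {0,2,3,4,5,7,8,9,10}:36  {1,3,4,5,6,7,8,9,10}:126  {2,3,4,5,6,7,8,9,10}:84
  start at 0(t): 210
  start at 1(q): 120
sum over floor = 330

330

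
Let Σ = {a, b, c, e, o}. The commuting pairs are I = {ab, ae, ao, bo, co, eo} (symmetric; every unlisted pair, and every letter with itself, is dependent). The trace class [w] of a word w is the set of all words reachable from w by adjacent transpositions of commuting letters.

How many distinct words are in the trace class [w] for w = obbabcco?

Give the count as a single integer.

112

0(o) covers ∅
1(b) covers ∅
2(b) covers 1:b
3(a) covers ∅
4(b) covers 2:b
5(c) covers 3:a, 4:b
6(c) covers 5:c
7(o) covers 0:o
floor of heap: 0:o, 1:b, 3:a
completions by unplaced set U, small U first (add the entries for U minus each lowest piece of U):
  |U|=1: {6}:1  {7}:1
  |U|=2: {0,7}:1  {5,6}:1  {6,7}:2
  |U|=3: {0,6,7}:3  {3,5,6}:1  {4,5,6}:1  {5,6,7}:3
  |U|=4: {0,5,6,7}:6  {2,4,5,6}:1  {3,4,5,6}:2  {3,5,6,7}:4  {4,5,6,7}:4
  |U|=5: {0,3,5,6,7}:10  {0,4,5,6,7}:10  {1,2,4,5,6}:1  {2,3,4,5,6}:3  {2,4,5,6,7}:5  {3,4,5,6,7}:10
  |U|=6: {0,2,4,5,6,7}:15  {0,3,4,5,6,7}:30  {1,2,3,4,5,6}:4  {1,2,4,5,6,7}:6  {2,3,4,5,6,7}:18
  start at 0(o): 28
  start at 1(b): 63
  start at 3(a): 21
sum over floor = 112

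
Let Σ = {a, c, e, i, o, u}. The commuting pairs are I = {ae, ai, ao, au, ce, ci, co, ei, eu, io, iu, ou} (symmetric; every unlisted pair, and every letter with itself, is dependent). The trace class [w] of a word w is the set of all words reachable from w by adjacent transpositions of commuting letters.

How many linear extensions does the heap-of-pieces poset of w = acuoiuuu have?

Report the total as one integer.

drop 0:a onto floor
drop 1:c onto {0:a}
drop 2:u onto {1:c}
drop 3:o onto floor
drop 4:i onto floor
drop 5:u onto {2:u}
drop 6:u onto {5:u}
drop 7:u onto {6:u}
ground layer = {0:a, 3:o, 4:i}
drop-orders for the pieces not yet dropped (sum over which currently-grounded one goes next):
  1 to go: {3} 1  {4} 1  {7} 1
  2 to go: {3,4} 2  {3,7} 2  {4,7} 2  {6,7} 1
  3 to go: {3,4,7} 6  {3,6,7} 3  {4,6,7} 3  {5,6,7} 1
  4 to go: {2,5,6,7} 1  {3,4,6,7} 12  {3,5,6,7} 4  {4,5,6,7} 4
  5 to go: {1,2,5,6,7} 1  {2,3,5,6,7} 5  {2,4,5,6,7} 5  {3,4,5,6,7} 20
  6 to go: {0,1,2,5,6,7} 1  {1,2,3,5,6,7} 6  {1,2,4,5,6,7} 6  {2,3,4,5,6,7} 30
  if 0:a drops first: 42 orders
  if 3:o drops first: 7 orders
  if 4:i drops first: 7 orders
heap linearizations: 56

56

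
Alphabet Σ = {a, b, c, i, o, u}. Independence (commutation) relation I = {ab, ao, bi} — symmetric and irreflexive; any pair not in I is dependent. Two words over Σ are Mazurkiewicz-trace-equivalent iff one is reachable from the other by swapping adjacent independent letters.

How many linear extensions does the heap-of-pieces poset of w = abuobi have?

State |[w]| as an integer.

4

0(a) covers ∅
1(b) covers ∅
2(u) covers 0:a, 1:b
3(o) covers 2:u
4(b) covers 3:o
5(i) covers 3:o
floor of heap: 0:a, 1:b
completions by unplaced set U, small U first (add the entries for U minus each lowest piece of U):
  |U|=1: {4}:1  {5}:1
  |U|=2: {4,5}:2
  |U|=3: {3,4,5}:2
  |U|=4: {2,3,4,5}:2
  start at 0(a): 2
  start at 1(b): 2
sum over floor = 4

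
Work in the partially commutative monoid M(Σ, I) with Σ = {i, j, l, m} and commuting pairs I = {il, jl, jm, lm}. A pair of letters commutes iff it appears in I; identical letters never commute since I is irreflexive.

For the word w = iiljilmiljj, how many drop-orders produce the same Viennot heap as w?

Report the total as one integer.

piece 0:i — minimal
piece 1:i rests on {0:i}
piece 2:l — minimal
piece 3:j rests on {1:i}
piece 4:i rests on {3:j}
piece 5:l rests on {2:l}
piece 6:m rests on {4:i}
piece 7:i rests on {6:m}
piece 8:l rests on {5:l}
piece 9:j rests on {7:i}
piece 10:j rests on {9:j}
minimal pieces: {0:i, 2:l}
ways to finish when only these pieces remain (= sum over removing one remaining piece with nothing left below it):
  1 left: {8}→1  {10}→1
  2 left: {5,8}→1  {8,10}→2  {9,10}→1
  3 left: {2,5,8}→1  {5,8,10}→3  {7,9,10}→1  {8,9,10}→3
  4 left: {2,5,8,10}→4  {5,8,9,10}→6  {6,7,9,10}→1  {7,8,9,10}→4
  5 left: {2,5,8,9,10}→10  {4,6,7,9,10}→1  {5,7,8,9,10}→10  {6,7,8,9,10}→5
  6 left: {2,5,7,8,9,10}→20  {3,4,6,7,9,10}→1  {4,6,7,8,9,10}→6  {5,6,7,8,9,10}→15
  7 left: {1,3,4,6,7,9,10}→1  {2,5,6,7,8,9,10}→35  {3,4,6,7,8,9,10}→7  {4,5,6,7,8,9,10}→21
  8 left: {0,1,3,4,6,7,9,10}→1  {1,3,4,6,7,8,9,10}→8  {2,4,5,6,7,8,9,10}→56  {3,4,5,6,7,8,9,10}→28
  9 left: {0,1,3,4,6,7,8,9,10}→9  {1,3,4,5,6,7,8,9,10}→36  {2,3,4,5,6,7,8,9,10}→84
  placing 0:i first → 120 extensions
  placing 2:l first → 45 extensions
total linear extensions = 165

165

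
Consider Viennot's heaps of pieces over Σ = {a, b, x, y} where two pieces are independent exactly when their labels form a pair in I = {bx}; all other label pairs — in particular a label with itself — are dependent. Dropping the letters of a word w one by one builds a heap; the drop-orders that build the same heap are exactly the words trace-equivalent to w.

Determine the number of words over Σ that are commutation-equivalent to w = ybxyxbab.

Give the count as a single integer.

4

drop 0:y onto floor
drop 1:b onto {0:y}
drop 2:x onto {0:y}
drop 3:y onto {1:b, 2:x}
drop 4:x onto {3:y}
drop 5:b onto {3:y}
drop 6:a onto {4:x, 5:b}
drop 7:b onto {6:a}
ground layer = {0:y}
drop-orders for the pieces not yet dropped (sum over which currently-grounded one goes next):
  1 to go: {7} 1
  2 to go: {6,7} 1
  3 to go: {4,6,7} 1  {5,6,7} 1
  4 to go: {4,5,6,7} 2
  5 to go: {3,4,5,6,7} 2
  6 to go: {1,3,4,5,6,7} 2  {2,3,4,5,6,7} 2
  if 0:y drops first: 4 orders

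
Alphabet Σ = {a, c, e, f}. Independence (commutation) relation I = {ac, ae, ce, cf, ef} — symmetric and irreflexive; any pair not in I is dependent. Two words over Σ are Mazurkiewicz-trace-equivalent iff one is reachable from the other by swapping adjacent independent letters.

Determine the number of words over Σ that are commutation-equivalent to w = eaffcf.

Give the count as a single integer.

30

drop 0:e onto floor
drop 1:a onto floor
drop 2:f onto {1:a}
drop 3:f onto {2:f}
drop 4:c onto floor
drop 5:f onto {3:f}
ground layer = {0:e, 1:a, 4:c}
drop-orders for the pieces not yet dropped (sum over which currently-grounded one goes next):
  1 to go: {0} 1  {4} 1  {5} 1
  2 to go: {0,4} 2  {0,5} 2  {3,5} 1  {4,5} 2
  3 to go: {0,3,5} 3  {0,4,5} 6  {2,3,5} 1  {3,4,5} 3
  4 to go: {0,2,3,5} 4  {0,3,4,5} 12  {1,2,3,5} 1  {2,3,4,5} 4
  if 0:e drops first: 5 orders
  if 1:a drops first: 20 orders
  if 4:c drops first: 5 orders
heap linearizations: 30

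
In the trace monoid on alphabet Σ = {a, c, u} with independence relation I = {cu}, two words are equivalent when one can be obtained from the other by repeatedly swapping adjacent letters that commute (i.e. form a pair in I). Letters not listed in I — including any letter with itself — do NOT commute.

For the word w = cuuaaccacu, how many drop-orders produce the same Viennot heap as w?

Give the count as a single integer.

6

0(c) covers ∅
1(u) covers ∅
2(u) covers 1:u
3(a) covers 0:c, 2:u
4(a) covers 3:a
5(c) covers 4:a
6(c) covers 5:c
7(a) covers 6:c
8(c) covers 7:a
9(u) covers 7:a
floor of heap: 0:c, 1:u
completions by unplaced set U, small U first (add the entries for U minus each lowest piece of U):
  |U|=1: {8}:1  {9}:1
  |U|=2: {8,9}:2
  |U|=3: {7,8,9}:2
  |U|=4: {6,7,8,9}:2
  |U|=5: {5,6,7,8,9}:2
  |U|=6: {4,5,6,7,8,9}:2
  |U|=7: {3,4,5,6,7,8,9}:2
  |U|=8: {0,3,4,5,6,7,8,9}:2  {2,3,4,5,6,7,8,9}:2
  start at 0(c): 2
  start at 1(u): 4
sum over floor = 6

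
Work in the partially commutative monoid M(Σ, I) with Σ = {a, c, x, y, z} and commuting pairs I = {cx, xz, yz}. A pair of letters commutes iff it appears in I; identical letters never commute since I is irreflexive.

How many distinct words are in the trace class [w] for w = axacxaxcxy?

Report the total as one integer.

6

#0=a has no predecessor
#1=x depends on [0:a]
#2=a depends on [1:x]
#3=c depends on [2:a]
#4=x depends on [2:a]
#5=a depends on [3:c, 4:x]
#6=x depends on [5:a]
#7=c depends on [5:a]
#8=x depends on [6:x]
#9=y depends on [7:c, 8:x]
sources: [0:a]
N(rest) = Σ N(rest − s) over sources s of rest; N(one piece) = 1:
  size 1 → [9]=1
  size 2 → [7,9]=1  [8,9]=1
  size 3 → [6,8,9]=1  [7,8,9]=2
  size 4 → [6,7,8,9]=3
  size 5 → [5,6,7,8,9]=3
  size 6 → [3,5,6,7,8,9]=3  [4,5,6,7,8,9]=3
  size 7 → [3,4,5,6,7,8,9]=6
  size 8 → [2,3,4,5,6,7,8,9]=6
  first=0(a) contributes 6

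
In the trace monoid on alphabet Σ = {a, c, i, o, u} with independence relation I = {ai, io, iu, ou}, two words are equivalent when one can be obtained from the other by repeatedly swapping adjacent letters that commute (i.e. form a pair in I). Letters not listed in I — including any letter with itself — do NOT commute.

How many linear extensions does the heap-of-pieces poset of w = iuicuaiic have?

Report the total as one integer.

0(i) covers ∅
1(u) covers ∅
2(i) covers 0:i
3(c) covers 1:u, 2:i
4(u) covers 3:c
5(a) covers 4:u
6(i) covers 3:c
7(i) covers 6:i
8(c) covers 5:a, 7:i
floor of heap: 0:i, 1:u
completions by unplaced set U, small U first (add the entries for U minus each lowest piece of U):
  |U|=1: {8}:1
  |U|=2: {5,8}:1  {7,8}:1
  |U|=3: {4,5,8}:1  {5,7,8}:2  {6,7,8}:1
  |U|=4: {4,5,7,8}:3  {5,6,7,8}:3
  |U|=5: {4,5,6,7,8}:6
  |U|=6: {3,4,5,6,7,8}:6
  |U|=7: {1,3,4,5,6,7,8}:6  {2,3,4,5,6,7,8}:6
  start at 0(i): 12
  start at 1(u): 6
sum over floor = 18

18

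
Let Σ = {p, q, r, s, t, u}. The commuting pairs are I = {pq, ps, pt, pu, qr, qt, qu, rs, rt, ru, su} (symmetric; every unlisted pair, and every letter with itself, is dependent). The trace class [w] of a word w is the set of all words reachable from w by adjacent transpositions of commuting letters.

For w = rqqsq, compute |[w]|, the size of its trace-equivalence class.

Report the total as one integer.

#0=r has no predecessor
#1=q has no predecessor
#2=q depends on [1:q]
#3=s depends on [2:q]
#4=q depends on [3:s]
sources: [0:r, 1:q]
N(rest) = Σ N(rest − s) over sources s of rest; N(one piece) = 1:
  size 1 → [0]=1  [4]=1
  size 2 → [0,4]=2  [3,4]=1
  size 3 → [0,3,4]=3  [2,3,4]=1
  first=0(r) contributes 1
  first=1(q) contributes 4
|[w]| = 5

5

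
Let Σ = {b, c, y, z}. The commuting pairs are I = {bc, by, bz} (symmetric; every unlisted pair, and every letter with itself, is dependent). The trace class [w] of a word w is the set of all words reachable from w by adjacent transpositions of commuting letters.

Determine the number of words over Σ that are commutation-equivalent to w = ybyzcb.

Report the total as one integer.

#0=y has no predecessor
#1=b has no predecessor
#2=y depends on [0:y]
#3=z depends on [2:y]
#4=c depends on [3:z]
#5=b depends on [1:b]
sources: [0:y, 1:b]
N(rest) = Σ N(rest − s) over sources s of rest; N(one piece) = 1:
  size 1 → [4]=1  [5]=1
  size 2 → [1,5]=1  [3,4]=1  [4,5]=2
  size 3 → [1,4,5]=3  [2,3,4]=1  [3,4,5]=3
  size 4 → [0,2,3,4]=1  [1,3,4,5]=6  [2,3,4,5]=4
  first=0(y) contributes 10
  first=1(b) contributes 5
|[w]| = 15

15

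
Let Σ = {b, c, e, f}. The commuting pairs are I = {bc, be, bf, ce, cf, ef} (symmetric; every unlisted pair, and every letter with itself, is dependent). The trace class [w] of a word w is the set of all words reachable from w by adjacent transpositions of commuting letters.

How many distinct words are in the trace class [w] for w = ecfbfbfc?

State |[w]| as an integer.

#0=e has no predecessor
#1=c has no predecessor
#2=f has no predecessor
#3=b has no predecessor
#4=f depends on [2:f]
#5=b depends on [3:b]
#6=f depends on [4:f]
#7=c depends on [1:c]
sources: [0:e, 1:c, 2:f, 3:b]
N(rest) = Σ N(rest − s) over sources s of rest; N(one piece) = 1:
  size 1 → [0]=1  [5]=1  [6]=1  [7]=1
  size 2 → [0,5]=2  [0,6]=2  [0,7]=2  [1,7]=1  [3,5]=1  [4,6]=1  [5,6]=2  [5,7]=2  [6,7]=2
  size 3 → [0,1,7]=3  [0,3,5]=3  [0,4,6]=3  [0,5,6]=6  [0,5,7]=6  [0,6,7]=6  [1,5,7]=3  [1,6,7]=3  [2,4,6]=1  [3,5,6]=3  [3,5,7]=3  [4,5,6]=3  [4,6,7]=3  [5,6,7]=6
  size 4 → [0,1,5,7]=12  [0,1,6,7]=12  [0,2,4,6]=4  [0,3,5,6]=12  [0,3,5,7]=12  [0,4,5,6]=12  [0,4,6,7]=12  [0,5,6,7]=24  [1,3,5,7]=6  [1,4,6,7]=6  [1,5,6,7]=12  [2,4,5,6]=4  [2,4,6,7]=4  [3,4,5,6]=6  [3,5,6,7]=12  [4,5,6,7]=12
  size 5 → [0,1,3,5,7]=30  [0,1,4,6,7]=30  [0,1,5,6,7]=60  [0,2,4,5,6]=20  [0,2,4,6,7]=20  [0,3,4,5,6]=30  [0,3,5,6,7]=60  [0,4,5,6,7]=60  [1,2,4,6,7]=10  [1,3,5,6,7]=30  [1,4,5,6,7]=30  [2,3,4,5,6]=10  [2,4,5,6,7]=20  [3,4,5,6,7]=30
  size 6 → [0,1,2,4,6,7]=60  [0,1,3,5,6,7]=180  [0,1,4,5,6,7]=180  [0,2,3,4,5,6]=60  [0,2,4,5,6,7]=120  [0,3,4,5,6,7]=180  [1,2,4,5,6,7]=60  [1,3,4,5,6,7]=90  [2,3,4,5,6,7]=60
  first=0(e) contributes 210
  first=1(c) contributes 420
  first=2(f) contributes 630
  first=3(b) contributes 420
|[w]| = 1680

1680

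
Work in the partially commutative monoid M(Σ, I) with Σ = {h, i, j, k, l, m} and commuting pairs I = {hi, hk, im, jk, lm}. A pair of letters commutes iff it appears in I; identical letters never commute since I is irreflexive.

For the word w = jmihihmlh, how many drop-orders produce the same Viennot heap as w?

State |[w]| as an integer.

piece 0:j — minimal
piece 1:m rests on {0:j}
piece 2:i rests on {0:j}
piece 3:h rests on {1:m}
piece 4:i rests on {2:i}
piece 5:h rests on {3:h}
piece 6:m rests on {5:h}
piece 7:l rests on {4:i, 5:h}
piece 8:h rests on {6:m, 7:l}
minimal pieces: {0:j}
ways to finish when only these pieces remain (= sum over removing one remaining piece with nothing left below it):
  1 left: {8}→1
  2 left: {6,8}→1  {7,8}→1
  3 left: {4,7,8}→1  {6,7,8}→2
  4 left: {2,4,7,8}→1  {4,6,7,8}→3  {5,6,7,8}→2
  5 left: {2,4,6,7,8}→4  {3,5,6,7,8}→2  {4,5,6,7,8}→5
  6 left: {1,3,5,6,7,8}→2  {2,4,5,6,7,8}→9  {3,4,5,6,7,8}→7
  7 left: {1,3,4,5,6,7,8}→9  {2,3,4,5,6,7,8}→16
  placing 0:j first → 25 extensions

25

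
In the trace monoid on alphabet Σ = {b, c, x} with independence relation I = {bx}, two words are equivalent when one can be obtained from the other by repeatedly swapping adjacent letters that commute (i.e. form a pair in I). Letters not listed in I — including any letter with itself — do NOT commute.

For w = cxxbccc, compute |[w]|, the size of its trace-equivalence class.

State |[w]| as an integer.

#0=c has no predecessor
#1=x depends on [0:c]
#2=x depends on [1:x]
#3=b depends on [0:c]
#4=c depends on [2:x, 3:b]
#5=c depends on [4:c]
#6=c depends on [5:c]
sources: [0:c]
N(rest) = Σ N(rest − s) over sources s of rest; N(one piece) = 1:
  size 1 → [6]=1
  size 2 → [5,6]=1
  size 3 → [4,5,6]=1
  size 4 → [2,4,5,6]=1  [3,4,5,6]=1
  size 5 → [1,2,4,5,6]=1  [2,3,4,5,6]=2
  first=0(c) contributes 3

3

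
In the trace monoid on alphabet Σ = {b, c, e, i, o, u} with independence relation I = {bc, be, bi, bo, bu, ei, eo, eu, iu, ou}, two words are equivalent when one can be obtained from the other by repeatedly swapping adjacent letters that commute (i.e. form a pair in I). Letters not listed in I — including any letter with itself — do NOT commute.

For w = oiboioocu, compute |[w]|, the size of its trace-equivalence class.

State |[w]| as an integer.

0(o) covers ∅
1(i) covers 0:o
2(b) covers ∅
3(o) covers 1:i
4(i) covers 3:o
5(o) covers 4:i
6(o) covers 5:o
7(c) covers 6:o
8(u) covers 7:c
floor of heap: 0:o, 2:b
completions by unplaced set U, small U first (add the entries for U minus each lowest piece of U):
  |U|=1: {2}:1  {8}:1
  |U|=2: {2,8}:2  {7,8}:1
  |U|=3: {2,7,8}:3  {6,7,8}:1
  |U|=4: {2,6,7,8}:4  {5,6,7,8}:1
  |U|=5: {2,5,6,7,8}:5  {4,5,6,7,8}:1
  |U|=6: {2,4,5,6,7,8}:6  {3,4,5,6,7,8}:1
  |U|=7: {1,3,4,5,6,7,8}:1  {2,3,4,5,6,7,8}:7
  start at 0(o): 8
  start at 2(b): 1
sum over floor = 9

9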